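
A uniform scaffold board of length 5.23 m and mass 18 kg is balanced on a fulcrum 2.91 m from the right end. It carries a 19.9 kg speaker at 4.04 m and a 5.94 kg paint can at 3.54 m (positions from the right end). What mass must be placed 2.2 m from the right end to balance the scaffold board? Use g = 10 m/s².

m ≈ 29.5 kg

Choose the fulcrum (at 2.91 m from the right end) as the axis so the support reaction has zero arm there.
Beam weight: 18 × 10 = 180 N down at 2.615 m → arm 0.295 m, τ = 180 × 0.295 = 53.1 N·m clockwise.
Speaker: 19.9 × 10 = 199 N down at 4.04 m → arm 1.13 m, τ = 199 × 1.13 = 224.9 N·m counterclockwise.
Paint can: 5.94 × 10 = 59.4 N down at 3.54 m → arm 0.63 m, τ = 59.4 × 0.63 = 37.42 N·m counterclockwise.
Net moment of known loads = 209.2 N·m counterclockwise.
An unknown mass m at 2.2 m has arm 0.71 m; its moment is m·g·0.71 clockwise.
Setting net torque to zero: m × 10 × 0.71 = 209.2 → m = 209.2 / (10 × 0.71) = 29.5 kg.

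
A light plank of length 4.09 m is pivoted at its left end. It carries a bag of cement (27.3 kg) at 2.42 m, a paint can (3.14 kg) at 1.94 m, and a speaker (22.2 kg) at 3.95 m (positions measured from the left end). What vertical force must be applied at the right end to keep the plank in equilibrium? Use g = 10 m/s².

Take moments about the left end.
Bag of cement: 27.3 × 10 = 273 N down at 2.42 m → arm 2.42 m, τ = 273 × 2.42 = 660.7 N·m clockwise.
Paint can: 3.14 × 10 = 31.4 N down at 1.94 m → arm 1.94 m, τ = 31.4 × 1.94 = 60.92 N·m clockwise.
Speaker: 22.2 × 10 = 222 N down at 3.95 m → arm 3.95 m, τ = 222 × 3.95 = 876.9 N·m clockwise.
Net moment of the loads = 1599 N·m clockwise.
The upward force F acts at the right end, arm 4.09 m, giving F × 4.09 counterclockwise.
For rotational equilibrium, F × 4.09 = 1599, so F = 1599 / 4.09 = 391 N.

F ≈ 391 N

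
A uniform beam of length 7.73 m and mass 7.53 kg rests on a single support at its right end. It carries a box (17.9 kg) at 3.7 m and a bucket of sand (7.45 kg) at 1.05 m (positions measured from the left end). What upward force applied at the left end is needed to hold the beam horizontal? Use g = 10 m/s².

About the right end:
Beam weight: 7.53 × 10 = 75.3 N down at 3.865 m → arm 3.865 m, τ = 75.3 × 3.865 = 291 N·m counterclockwise.
Box: 17.9 × 10 = 179 N down at 3.7 m → arm 4.03 m, τ = 179 × 4.03 = 721.4 N·m counterclockwise.
Bucket of sand: 7.45 × 10 = 74.5 N down at 1.05 m → arm 6.68 m, τ = 74.5 × 6.68 = 497.7 N·m counterclockwise.
Net moment of the loads = 1510 N·m counterclockwise.
The upward force F acts at the left end, arm 7.73 m, giving F × 7.73 clockwise.
For rotational equilibrium, F × 7.73 = 1510, so F = 1510 / 7.73 = 195 N.

F ≈ 195 N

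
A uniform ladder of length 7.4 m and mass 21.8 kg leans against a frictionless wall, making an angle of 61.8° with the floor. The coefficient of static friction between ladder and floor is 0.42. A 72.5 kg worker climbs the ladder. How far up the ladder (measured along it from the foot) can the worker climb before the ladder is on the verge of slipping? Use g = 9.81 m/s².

d ≈ 6.43 m

Taking torques about the foot of the ladder:
Ladder weight 21.8×9.81 = 213.9 N acts at 3.7 m along the ladder; its horizontal arm is 3.7·cos61.8° = 1.748 m → τ = 373.9 N·m clockwise.
Worker weight 72.5×9.81 = 711.2 N at distance d → arm d·cos61.8° → τ = 711.2·d·0.4726 clockwise.
Wall normal N at the top has arm L sinθ = 6.522 m counterclockwise, so Στ = 0 gives N·6.522 = 373.9 + 336.1·d.
ΣFy = 0 ⇒ N_floor = 925.1 N, so the maximum friction is μ_s·N_floor = 0.42×925.1 = 388.5 N. ΣFx = 0 ⇒ N_wall = f, so at the slipping point N = 388.5 N.
Substituting: 388.5×6.522 = 373.9 + 336.1·d ⇒ d = (2534 − 373.9) / 336.1 = 6.43 m.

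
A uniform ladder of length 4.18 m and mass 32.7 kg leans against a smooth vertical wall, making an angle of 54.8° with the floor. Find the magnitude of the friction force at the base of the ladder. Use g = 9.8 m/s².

Choose the foot of the ladder as the axis so the floor normal and friction both act there and drop out.
Ladder weight 32.7×9.8 = 320.5 N acts at 2.09 m along the ladder; its horizontal arm is 2.09·cos54.8° = 1.205 m → τ = 386.2 N·m clockwise.
Wall normal N acts horizontally at the top; its moment arm is the height L sinθ = 4.18·sin54.8° = 3.416 m, counterclockwise.
Στ = 0 ⇒ N × 3.416 = 386.2 ⇒ N = 113 N.
ΣFx = 0: friction at the foot balances the wall's push, so f = N_wall = 113 N.

f ≈ 113 N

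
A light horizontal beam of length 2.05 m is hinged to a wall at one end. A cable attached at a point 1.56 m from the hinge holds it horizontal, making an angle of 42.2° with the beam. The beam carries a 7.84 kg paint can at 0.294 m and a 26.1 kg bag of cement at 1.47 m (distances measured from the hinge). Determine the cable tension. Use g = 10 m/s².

T ≈ 388 N

About the hinge:
Paint can: 7.84 × 10 = 78.4 N down at 0.294 m → arm 0.294 m, τ = 78.4 × 0.294 = 23.05 N·m clockwise.
Bag of cement: 26.1 × 10 = 261 N down at 1.47 m → arm 1.47 m, τ = 261 × 1.47 = 383.7 N·m clockwise.
Total clockwise load moment = 406.8 N·m.
The cable tension T acts at 1.56 m; only its component perpendicular to the beam, T sinθ, produces torque. sin 42.2° = 0.6717.
Setting net torque to zero: T × 1.56 × 0.6717 = 406.8 → T = 406.8 / 1.048 = 388 N.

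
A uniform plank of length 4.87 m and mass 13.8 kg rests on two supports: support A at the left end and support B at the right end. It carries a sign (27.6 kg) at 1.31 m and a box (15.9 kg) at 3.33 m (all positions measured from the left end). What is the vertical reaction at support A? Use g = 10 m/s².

R_A ≈ 321 N

Taking torques about support B:
Beam weight: 13.8 × 10 = 138 N down at 2.435 m → arm 2.435 m, τ = 138 × 2.435 = 336 N·m counterclockwise.
Sign: 27.6 × 10 = 276 N down at 1.31 m → arm 3.56 m, τ = 276 × 3.56 = 982.6 N·m counterclockwise.
Box: 15.9 × 10 = 159 N down at 3.33 m → arm 1.54 m, τ = 159 × 1.54 = 244.9 N·m counterclockwise.
Net load moment about support B = 1564 N·m counterclockwise.
Reaction R at support A is upward at 0 m, arm 4.87 m → moment R × 4.87 clockwise.
Balancing moments: R × 4.87 = 1564, giving R = 321 N.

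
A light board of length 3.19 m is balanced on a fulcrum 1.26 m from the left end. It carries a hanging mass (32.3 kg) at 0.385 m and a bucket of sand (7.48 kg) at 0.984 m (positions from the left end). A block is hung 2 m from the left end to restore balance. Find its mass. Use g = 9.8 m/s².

m ≈ 41 kg

About the fulcrum (at 1.26 m from the left end):
Hanging mass: 32.3 × 9.8 = 316.5 N down at 0.385 m → arm 0.875 m, τ = 316.5 × 0.875 = 276.9 N·m counterclockwise.
Bucket of sand: 7.48 × 9.8 = 73.3 N down at 0.984 m → arm 0.276 m, τ = 73.3 × 0.276 = 20.23 N·m counterclockwise.
Net moment of known loads = 297.1 N·m counterclockwise.
An unknown mass m at 2 m has arm 0.74 m; its moment is m·g·0.74 clockwise.
For rotational equilibrium, m × 9.8 × 0.74 = 297.1, so m = 297.1 / (9.8 × 0.74) = 41 kg.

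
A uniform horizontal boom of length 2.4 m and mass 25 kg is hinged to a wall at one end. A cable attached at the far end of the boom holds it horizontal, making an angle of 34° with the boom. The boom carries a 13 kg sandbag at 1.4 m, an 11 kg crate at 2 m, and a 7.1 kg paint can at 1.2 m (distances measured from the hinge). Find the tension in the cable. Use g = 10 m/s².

Choose the hinge as the axis so the unknown hinge reaction has zero arm there.
Beam weight: 25 × 10 = 250 N down at 1.2 m → arm 1.2 m, τ = 250 × 1.2 = 300 N·m clockwise.
Sandbag: 13 × 10 = 130 N down at 1.4 m → arm 1.4 m, τ = 130 × 1.4 = 182 N·m clockwise.
Crate: 11 × 10 = 110 N down at 2 m → arm 2 m, τ = 110 × 2 = 220 N·m clockwise.
Paint can: 7.1 × 10 = 71 N down at 1.2 m → arm 1.2 m, τ = 71 × 1.2 = 85.2 N·m clockwise.
Total clockwise load moment = 787.2 N·m.
The cable tension T acts at 2.4 m; only its component perpendicular to the boom, T sinθ, produces torque. sin 34° = 0.5592.
For rotational equilibrium, T × 2.4 × 0.5592 = 787.2, so T = 787.2 / 1.342 = 587 N.

T ≈ 587 N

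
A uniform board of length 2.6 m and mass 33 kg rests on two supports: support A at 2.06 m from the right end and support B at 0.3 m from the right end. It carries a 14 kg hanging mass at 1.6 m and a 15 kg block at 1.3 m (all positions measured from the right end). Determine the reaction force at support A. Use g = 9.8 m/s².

Taking torques about support B:
Beam weight: 33 × 9.8 = 323.4 N down at 1.3 m → arm 1 m, τ = 323.4 × 1 = 323.4 N·m counterclockwise.
Hanging mass: 14 × 9.8 = 137.2 N down at 1.6 m → arm 1.3 m, τ = 137.2 × 1.3 = 178.4 N·m counterclockwise.
Block: 15 × 9.8 = 147 N down at 1.3 m → arm 1 m, τ = 147 × 1 = 147 N·m counterclockwise.
Net load moment about support B = 648.8 N·m counterclockwise.
Reaction R at support A is upward at 2.06 m, arm 1.76 m → moment R × 1.76 clockwise.
Setting net torque to zero: R × 1.76 = 648.8 → R = 369 N.

R_A ≈ 369 N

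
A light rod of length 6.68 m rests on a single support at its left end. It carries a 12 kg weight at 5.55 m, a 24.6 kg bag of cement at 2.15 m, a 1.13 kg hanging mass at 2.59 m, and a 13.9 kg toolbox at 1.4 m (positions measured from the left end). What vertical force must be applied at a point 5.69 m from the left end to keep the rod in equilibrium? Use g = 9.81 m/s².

About the left end:
Weight: 12 × 9.81 = 117.7 N down at 5.55 m → arm 5.55 m, τ = 117.7 × 5.55 = 653.2 N·m clockwise.
Bag of cement: 24.6 × 9.81 = 241.3 N down at 2.15 m → arm 2.15 m, τ = 241.3 × 2.15 = 518.8 N·m clockwise.
Hanging mass: 1.13 × 9.81 = 11.09 N down at 2.59 m → arm 2.59 m, τ = 11.09 × 2.59 = 28.72 N·m clockwise.
Toolbox: 13.9 × 9.81 = 136.4 N down at 1.4 m → arm 1.4 m, τ = 136.4 × 1.4 = 191 N·m clockwise.
Net moment of the loads = 1392 N·m clockwise.
The upward force F acts at a point 5.69 m from the left end, arm 5.69 m, giving F × 5.69 counterclockwise.
Balancing moments: F × 5.69 = 1392, giving F = 1392 / 5.69 = 245 N.

F ≈ 245 N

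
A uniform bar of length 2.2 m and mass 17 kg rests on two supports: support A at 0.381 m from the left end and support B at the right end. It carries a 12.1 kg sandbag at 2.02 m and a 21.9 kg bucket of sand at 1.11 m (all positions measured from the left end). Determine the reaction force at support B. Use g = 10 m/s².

R_B ≈ 264 N

Choose support A as the axis so its reaction then has zero moment arm.
Beam weight: 17 × 10 = 170 N down at 1.1 m → arm 0.719 m, τ = 170 × 0.719 = 122.2 N·m clockwise.
Sandbag: 12.1 × 10 = 121 N down at 2.02 m → arm 1.639 m, τ = 121 × 1.639 = 198.3 N·m clockwise.
Bucket of sand: 21.9 × 10 = 219 N down at 1.11 m → arm 0.729 m, τ = 219 × 0.729 = 159.7 N·m clockwise.
Net load moment about support A = 480.2 N·m clockwise.
Reaction R at support B is upward at 2.2 m, arm 1.819 m → moment R × 1.819 counterclockwise.
Setting net torque to zero: R × 1.819 = 480.2 → R = 264 N.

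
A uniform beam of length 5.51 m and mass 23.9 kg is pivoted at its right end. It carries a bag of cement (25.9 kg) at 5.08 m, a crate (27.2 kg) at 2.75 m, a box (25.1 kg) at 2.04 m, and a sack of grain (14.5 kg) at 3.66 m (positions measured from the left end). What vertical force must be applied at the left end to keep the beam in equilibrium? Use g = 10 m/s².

Choose the right end as the axis so the unknown pivot reaction has zero arm there.
Beam weight: 23.9 × 10 = 239 N down at 2.755 m → arm 2.755 m, τ = 239 × 2.755 = 658.4 N·m counterclockwise.
Bag of cement: 25.9 × 10 = 259 N down at 5.08 m → arm 0.43 m, τ = 259 × 0.43 = 111.4 N·m counterclockwise.
Crate: 27.2 × 10 = 272 N down at 2.75 m → arm 2.76 m, τ = 272 × 2.76 = 750.7 N·m counterclockwise.
Box: 25.1 × 10 = 251 N down at 2.04 m → arm 3.47 m, τ = 251 × 3.47 = 871 N·m counterclockwise.
Sack of grain: 14.5 × 10 = 145 N down at 3.66 m → arm 1.85 m, τ = 145 × 1.85 = 268.2 N·m counterclockwise.
Net moment of the loads = 2660 N·m counterclockwise.
The upward force F acts at the left end, arm 5.51 m, giving F × 5.51 clockwise.
Balancing moments: F × 5.51 = 2660, giving F = 2660 / 5.51 = 483 N.

F ≈ 483 N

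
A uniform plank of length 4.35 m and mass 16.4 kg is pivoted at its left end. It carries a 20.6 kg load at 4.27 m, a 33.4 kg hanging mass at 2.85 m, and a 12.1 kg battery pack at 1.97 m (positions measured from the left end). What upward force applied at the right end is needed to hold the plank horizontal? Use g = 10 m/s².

Take moments about the left end.
Beam weight: 16.4 × 10 = 164 N down at 2.175 m → arm 2.175 m, τ = 164 × 2.175 = 356.7 N·m clockwise.
Load: 20.6 × 10 = 206 N down at 4.27 m → arm 4.27 m, τ = 206 × 4.27 = 879.6 N·m clockwise.
Hanging mass: 33.4 × 10 = 334 N down at 2.85 m → arm 2.85 m, τ = 334 × 2.85 = 951.9 N·m clockwise.
Battery pack: 12.1 × 10 = 121 N down at 1.97 m → arm 1.97 m, τ = 121 × 1.97 = 238.4 N·m clockwise.
Net moment of the loads = 2427 N·m clockwise.
The upward force F acts at the right end, arm 4.35 m, giving F × 4.35 counterclockwise.
Setting net torque to zero: F × 4.35 = 2427 → F = 2427 / 4.35 = 558 N.

F ≈ 558 N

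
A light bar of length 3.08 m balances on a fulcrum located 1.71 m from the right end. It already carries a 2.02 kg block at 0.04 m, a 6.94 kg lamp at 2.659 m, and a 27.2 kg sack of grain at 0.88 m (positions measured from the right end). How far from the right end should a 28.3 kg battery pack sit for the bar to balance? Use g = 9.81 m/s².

x ≈ 2.39 m from the right end

Taking torques about the fulcrum (at 1.71 m from the right end):
Block: 2.02 × 9.81 = 19.82 N down at 0.04 m → arm 1.67 m, τ = 19.82 × 1.67 = 33.1 N·m clockwise.
Lamp: 6.94 × 9.81 = 68.08 N down at 2.659 m → arm 0.949 m, τ = 68.08 × 0.949 = 64.61 N·m counterclockwise.
Sack of grain: 27.2 × 9.81 = 266.8 N down at 0.88 m → arm 0.83 m, τ = 266.8 × 0.83 = 221.4 N·m clockwise.
Net moment of existing loads = 189.9 N·m clockwise.
The battery pack weighs 28.3 × 9.81 = 277.6 N and must supply an equal counterclockwise moment, so its lever arm about the fulcrum is 189.9 / 277.6 = 0.684 m.
That puts it at 1.71 + 0.684 = 2.39 m from the right end.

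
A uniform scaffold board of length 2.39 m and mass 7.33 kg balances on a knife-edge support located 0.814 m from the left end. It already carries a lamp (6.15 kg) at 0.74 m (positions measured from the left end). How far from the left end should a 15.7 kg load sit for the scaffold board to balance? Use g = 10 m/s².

Take moments about the knife-edge support (at 0.814 m from the left end).
Beam weight: 7.33 × 10 = 73.3 N down at 1.195 m → arm 0.381 m, τ = 73.3 × 0.381 = 27.93 N·m clockwise.
Lamp: 6.15 × 10 = 61.5 N down at 0.74 m → arm 0.074 m, τ = 61.5 × 0.074 = 4.551 N·m counterclockwise.
Net moment of existing loads = 23.38 N·m clockwise.
The load weighs 15.7 × 10 = 157 N and must supply an equal counterclockwise moment, so its lever arm about the knife-edge support is 23.38 / 157 = 0.149 m.
That puts it at 0.814 − 0.149 = 0.665 m from the left end.

x ≈ 0.665 m from the left end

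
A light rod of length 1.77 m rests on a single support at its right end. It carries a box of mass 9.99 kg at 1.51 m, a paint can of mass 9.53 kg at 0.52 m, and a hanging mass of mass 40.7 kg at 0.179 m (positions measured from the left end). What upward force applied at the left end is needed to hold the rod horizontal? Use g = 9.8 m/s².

Taking torques about the right end:
Box: 9.99 × 9.8 = 97.9 N down at 1.51 m → arm 0.26 m, τ = 97.9 × 0.26 = 25.45 N·m counterclockwise.
Paint can: 9.53 × 9.8 = 93.39 N down at 0.52 m → arm 1.25 m, τ = 93.39 × 1.25 = 116.7 N·m counterclockwise.
Hanging mass: 40.7 × 9.8 = 398.9 N down at 0.179 m → arm 1.591 m, τ = 398.9 × 1.591 = 634.6 N·m counterclockwise.
Net moment of the loads = 776.8 N·m counterclockwise.
The upward force F acts at the left end, arm 1.77 m, giving F × 1.77 clockwise.
Setting net torque to zero: F × 1.77 = 776.8 → F = 776.8 / 1.77 = 439 N.

F ≈ 439 N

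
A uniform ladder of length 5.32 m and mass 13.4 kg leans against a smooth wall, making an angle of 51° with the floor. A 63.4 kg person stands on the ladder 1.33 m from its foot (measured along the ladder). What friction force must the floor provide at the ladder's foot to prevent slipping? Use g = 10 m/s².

f ≈ 183 N

Take moments about the foot of the ladder.
Ladder weight 13.4×10 = 134 N acts at 2.66 m along the ladder; its horizontal arm is 2.66·cos51° = 1.674 m → τ = 224.3 N·m clockwise.
Person: 63.4×10 = 634 N at 1.33 m → arm 0.837 m → τ = 530.7 N·m clockwise.
Wall normal N acts horizontally at the top; its moment arm is the height L sinθ = 5.32·sin51° = 4.134 m, counterclockwise.
Balancing moments: N × 4.134 = 755, giving N = 183 N.
ΣFx = 0: friction at the foot balances the wall's push, so f = N_wall = 183 N.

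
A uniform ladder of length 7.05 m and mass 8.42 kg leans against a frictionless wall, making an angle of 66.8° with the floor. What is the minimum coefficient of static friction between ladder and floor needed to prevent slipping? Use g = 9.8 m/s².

Take moments about the foot of the ladder.
Ladder weight 8.42×9.8 = 82.52 N acts at 3.525 m along the ladder; its horizontal arm is 3.525·cos66.8° = 1.389 m → τ = 114.6 N·m clockwise.
Wall normal N acts horizontally at the top; its moment arm is the height L sinθ = 7.05·sin66.8° = 6.48 m, counterclockwise.
Στ = 0 ⇒ N × 6.48 = 114.6 ⇒ N = 17.69 N.
ΣFx = 0 ⇒ f = N_wall = 17.69 N. ΣFy = 0 ⇒ N_floor = 82.52 N.
μ_min = f / N_floor = 17.69 / 82.52 = 0.214.

μ_min ≈ 0.214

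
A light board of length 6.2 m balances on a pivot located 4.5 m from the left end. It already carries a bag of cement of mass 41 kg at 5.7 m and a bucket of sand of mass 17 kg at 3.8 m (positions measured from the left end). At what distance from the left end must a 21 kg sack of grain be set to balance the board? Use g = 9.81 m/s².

Sum moments about the pivot (at 4.5 m from the left end) (the support reaction has zero arm there).
Bag of cement: 41 × 9.81 = 402.2 N down at 5.7 m → arm 1.2 m, τ = 402.2 × 1.2 = 482.6 N·m clockwise.
Bucket of sand: 17 × 9.81 = 166.8 N down at 3.8 m → arm 0.7 m, τ = 166.8 × 0.7 = 116.8 N·m counterclockwise.
Net moment of existing loads = 365.8 N·m clockwise.
The sack of grain weighs 21 × 9.81 = 206 N and must supply an equal counterclockwise moment, so its lever arm about the pivot is 365.8 / 206 = 1.78 m.
That puts it at 4.5 − 1.78 = 2.72 m from the left end.

x ≈ 2.72 m from the left end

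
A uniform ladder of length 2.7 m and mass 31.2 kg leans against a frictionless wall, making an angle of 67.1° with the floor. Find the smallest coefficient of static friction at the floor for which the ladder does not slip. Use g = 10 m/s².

μ_min ≈ 0.211

Sum moments about the foot of the ladder (the floor normal and friction both act there and drop out).
Ladder weight 31.2×10 = 312 N acts at 1.35 m along the ladder; its horizontal arm is 1.35·cos67.1° = 0.5253 m → τ = 163.9 N·m clockwise.
Wall normal N acts horizontally at the top; its moment arm is the height L sinθ = 2.7·sin67.1° = 2.487 m, counterclockwise.
Balancing moments: N × 2.487 = 163.9, giving N = 65.9 N.
ΣFx = 0 ⇒ f = N_wall = 65.9 N. ΣFy = 0 ⇒ N_floor = 312 N.
μ_min = f / N_floor = 65.9 / 312 = 0.211.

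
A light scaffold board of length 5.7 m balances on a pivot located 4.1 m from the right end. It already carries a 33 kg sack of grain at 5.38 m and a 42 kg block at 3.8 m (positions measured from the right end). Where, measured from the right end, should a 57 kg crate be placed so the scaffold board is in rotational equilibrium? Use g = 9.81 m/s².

About the pivot (at 4.1 m from the right end):
Sack of grain: 33 × 9.81 = 323.7 N down at 5.38 m → arm 1.28 m, τ = 323.7 × 1.28 = 414.3 N·m counterclockwise.
Block: 42 × 9.81 = 412 N down at 3.8 m → arm 0.3 m, τ = 412 × 0.3 = 123.6 N·m clockwise.
Net moment of existing loads = 290.7 N·m counterclockwise.
The crate weighs 57 × 9.81 = 559.2 N and must supply an equal clockwise moment, so its lever arm about the pivot is 290.7 / 559.2 = 0.52 m.
That puts it at 4.1 − 0.52 = 3.58 m from the right end.

x ≈ 3.58 m from the right end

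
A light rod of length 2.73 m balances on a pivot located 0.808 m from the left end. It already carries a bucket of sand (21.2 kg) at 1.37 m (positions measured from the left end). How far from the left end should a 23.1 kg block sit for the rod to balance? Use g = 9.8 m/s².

x ≈ 0.292 m from the left end

Taking torques about the pivot (at 0.808 m from the left end):
Bucket of sand: 21.2 × 9.8 = 207.8 N down at 1.37 m → arm 0.562 m, τ = 207.8 × 0.562 = 116.8 N·m clockwise.
Net moment of existing loads = 116.8 N·m clockwise.
The block weighs 23.1 × 9.8 = 226.4 N and must supply an equal counterclockwise moment, so its lever arm about the pivot is 116.8 / 226.4 = 0.516 m.
That puts it at 0.808 − 0.516 = 0.292 m from the left end.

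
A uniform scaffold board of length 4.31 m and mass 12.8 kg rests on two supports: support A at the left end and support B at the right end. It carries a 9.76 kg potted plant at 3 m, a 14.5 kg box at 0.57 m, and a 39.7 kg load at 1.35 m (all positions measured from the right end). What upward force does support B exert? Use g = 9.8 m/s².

Taking torques about support A:
Beam weight: 12.8 × 9.8 = 125.4 N down at 2.155 m → arm 2.155 m, τ = 125.4 × 2.155 = 270.2 N·m clockwise.
Potted plant: 9.76 × 9.8 = 95.65 N down at 3 m → arm 1.31 m, τ = 95.65 × 1.31 = 125.3 N·m clockwise.
Box: 14.5 × 9.8 = 142.1 N down at 0.57 m → arm 3.74 m, τ = 142.1 × 3.74 = 531.5 N·m clockwise.
Load: 39.7 × 9.8 = 389.1 N down at 1.35 m → arm 2.96 m, τ = 389.1 × 2.96 = 1152 N·m clockwise.
Net load moment about support A = 2079 N·m clockwise.
Reaction R at support B is upward at 0 m, arm 4.31 m → moment R × 4.31 counterclockwise.
Balancing moments: R × 4.31 = 2079, giving R = 482 N.

R_B ≈ 482 N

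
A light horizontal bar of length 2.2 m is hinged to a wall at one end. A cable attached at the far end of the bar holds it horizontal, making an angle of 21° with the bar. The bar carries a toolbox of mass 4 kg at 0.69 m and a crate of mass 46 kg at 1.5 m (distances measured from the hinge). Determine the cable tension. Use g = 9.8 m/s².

T ≈ 892 N

Taking torques about the hinge:
Toolbox: 4 × 9.8 = 39.2 N down at 0.69 m → arm 0.69 m, τ = 39.2 × 0.69 = 27.05 N·m clockwise.
Crate: 46 × 9.8 = 450.8 N down at 1.5 m → arm 1.5 m, τ = 450.8 × 1.5 = 676.2 N·m clockwise.
Total clockwise load moment = 703.2 N·m.
The cable tension T acts at 2.2 m; only its component perpendicular to the bar, T sinθ, produces torque. sin 21° = 0.3584.
Balancing moments: T × 2.2 × 0.3584 = 703.2, giving T = 703.2 / 0.7885 = 892 N.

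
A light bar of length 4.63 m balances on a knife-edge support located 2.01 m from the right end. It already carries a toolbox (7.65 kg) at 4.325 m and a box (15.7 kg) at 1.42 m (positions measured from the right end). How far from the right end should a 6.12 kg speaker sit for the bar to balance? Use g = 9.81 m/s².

Take moments about the knife-edge support (at 2.01 m from the right end).
Toolbox: 7.65 × 9.81 = 75.05 N down at 4.325 m → arm 2.315 m, τ = 75.05 × 2.315 = 173.7 N·m counterclockwise.
Box: 15.7 × 9.81 = 154 N down at 1.42 m → arm 0.59 m, τ = 154 × 0.59 = 90.86 N·m clockwise.
Net moment of existing loads = 82.84 N·m counterclockwise.
The speaker weighs 6.12 × 9.81 = 60.04 N and must supply an equal clockwise moment, so its lever arm about the knife-edge support is 82.84 / 60.04 = 1.38 m.
That puts it at 2.01 − 1.38 = 0.63 m from the right end.

x ≈ 0.63 m from the right end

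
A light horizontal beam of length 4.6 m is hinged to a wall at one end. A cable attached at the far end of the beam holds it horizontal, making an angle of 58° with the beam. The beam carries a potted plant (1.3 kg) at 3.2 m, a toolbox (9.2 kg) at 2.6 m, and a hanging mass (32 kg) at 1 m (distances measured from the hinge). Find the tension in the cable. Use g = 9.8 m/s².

T ≈ 151 N

About the hinge:
Potted plant: 1.3 × 9.8 = 12.74 N down at 3.2 m → arm 3.2 m, τ = 12.74 × 3.2 = 40.77 N·m clockwise.
Toolbox: 9.2 × 9.8 = 90.16 N down at 2.6 m → arm 2.6 m, τ = 90.16 × 2.6 = 234.4 N·m clockwise.
Hanging mass: 32 × 9.8 = 313.6 N down at 1 m → arm 1 m, τ = 313.6 × 1 = 313.6 N·m clockwise.
Total clockwise load moment = 588.8 N·m.
The cable tension T acts at 4.6 m; only its component perpendicular to the beam, T sinθ, produces torque. sin 58° = 0.848.
Στ = 0 ⇒ T × 4.6 × 0.848 = 588.8 ⇒ T = 588.8 / 3.901 = 151 N.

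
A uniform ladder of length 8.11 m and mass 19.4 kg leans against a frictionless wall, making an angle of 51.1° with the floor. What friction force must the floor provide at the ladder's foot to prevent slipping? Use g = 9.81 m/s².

f ≈ 76.8 N

Take moments about the foot of the ladder.
Ladder weight 19.4×9.81 = 190.3 N acts at 4.055 m along the ladder; its horizontal arm is 4.055·cos51.1° = 2.546 m → τ = 484.5 N·m clockwise.
Wall normal N acts horizontally at the top; its moment arm is the height L sinθ = 8.11·sin51.1° = 6.312 m, counterclockwise.
Setting net torque to zero: N × 6.312 = 484.5 → N = 76.8 N.
ΣFx = 0: friction at the foot balances the wall's push, so f = N_wall = 76.8 N.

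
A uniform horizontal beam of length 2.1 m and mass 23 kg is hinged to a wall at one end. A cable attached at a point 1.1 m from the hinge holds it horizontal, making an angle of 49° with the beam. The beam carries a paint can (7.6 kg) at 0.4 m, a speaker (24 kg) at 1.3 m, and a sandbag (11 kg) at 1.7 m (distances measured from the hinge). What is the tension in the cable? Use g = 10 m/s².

T ≈ 929 N

Choose the hinge as the axis so the unknown hinge reaction has zero arm there.
Beam weight: 23 × 10 = 230 N down at 1.05 m → arm 1.05 m, τ = 230 × 1.05 = 241.5 N·m clockwise.
Paint can: 7.6 × 10 = 76 N down at 0.4 m → arm 0.4 m, τ = 76 × 0.4 = 30.4 N·m clockwise.
Speaker: 24 × 10 = 240 N down at 1.3 m → arm 1.3 m, τ = 240 × 1.3 = 312 N·m clockwise.
Sandbag: 11 × 10 = 110 N down at 1.7 m → arm 1.7 m, τ = 110 × 1.7 = 187 N·m clockwise.
Total clockwise load moment = 770.9 N·m.
The cable tension T acts at 1.1 m; only its component perpendicular to the beam, T sinθ, produces torque. sin 49° = 0.7547.
Στ = 0 ⇒ T × 1.1 × 0.7547 = 770.9 ⇒ T = 770.9 / 0.8302 = 929 N.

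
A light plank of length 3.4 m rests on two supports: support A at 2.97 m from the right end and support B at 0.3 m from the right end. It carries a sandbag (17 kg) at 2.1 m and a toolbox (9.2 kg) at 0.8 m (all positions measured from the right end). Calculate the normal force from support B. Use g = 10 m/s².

Taking torques about support A:
Sandbag: 17 × 10 = 170 N down at 2.1 m → arm 0.87 m, τ = 170 × 0.87 = 147.9 N·m clockwise.
Toolbox: 9.2 × 10 = 92 N down at 0.8 m → arm 2.17 m, τ = 92 × 2.17 = 199.6 N·m clockwise.
Net load moment about support A = 347.5 N·m clockwise.
Reaction R at support B is upward at 0.3 m, arm 2.67 m → moment R × 2.67 counterclockwise.
Balancing moments: R × 2.67 = 347.5, giving R = 130 N.

R_B ≈ 130 N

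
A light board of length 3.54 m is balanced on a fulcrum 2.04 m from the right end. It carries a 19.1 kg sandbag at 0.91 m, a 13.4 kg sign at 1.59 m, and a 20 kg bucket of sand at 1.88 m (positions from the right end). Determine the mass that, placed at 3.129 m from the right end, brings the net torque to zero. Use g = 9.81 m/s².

About the fulcrum (at 2.04 m from the right end):
Sandbag: 19.1 × 9.81 = 187.4 N down at 0.91 m → arm 1.13 m, τ = 187.4 × 1.13 = 211.8 N·m clockwise.
Sign: 13.4 × 9.81 = 131.5 N down at 1.59 m → arm 0.45 m, τ = 131.5 × 0.45 = 59.18 N·m clockwise.
Bucket of sand: 20 × 9.81 = 196.2 N down at 1.88 m → arm 0.16 m, τ = 196.2 × 0.16 = 31.39 N·m clockwise.
Net moment of known loads = 302.4 N·m clockwise.
An unknown mass m at 3.129 m has arm 1.089 m; its moment is m·g·1.089 counterclockwise.
Balancing moments: m × 9.81 × 1.089 = 302.4, giving m = 302.4 / (9.81 × 1.089) = 28.3 kg.

m ≈ 28.3 kg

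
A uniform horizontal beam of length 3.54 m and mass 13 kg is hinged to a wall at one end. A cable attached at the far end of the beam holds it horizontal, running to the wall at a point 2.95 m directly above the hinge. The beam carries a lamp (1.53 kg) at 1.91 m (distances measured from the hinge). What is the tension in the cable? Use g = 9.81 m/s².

T ≈ 112 N

Take moments about the hinge.
Beam weight: 13 × 9.81 = 127.5 N down at 1.77 m → arm 1.77 m, τ = 127.5 × 1.77 = 225.7 N·m clockwise.
Lamp: 1.53 × 9.81 = 15.01 N down at 1.91 m → arm 1.91 m, τ = 15.01 × 1.91 = 28.67 N·m clockwise.
Total clockwise load moment = 254.4 N·m.
The cable tension T acts at 3.54 m; only its component perpendicular to the beam, T sinθ, produces torque. sinθ = h/√(h²+d²) = 2.95/√(2.95²+3.54²) = 0.6402.
Στ = 0 ⇒ T × 3.54 × 0.6402 = 254.4 ⇒ T = 254.4 / 2.266 = 112 N.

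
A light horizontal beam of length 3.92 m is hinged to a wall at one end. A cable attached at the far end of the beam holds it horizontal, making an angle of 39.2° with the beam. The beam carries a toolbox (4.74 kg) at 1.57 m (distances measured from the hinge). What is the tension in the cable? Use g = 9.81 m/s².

Take moments about the hinge.
Toolbox: 4.74 × 9.81 = 46.5 N down at 1.57 m → arm 1.57 m, τ = 46.5 × 1.57 = 73.01 N·m clockwise.
Total clockwise load moment = 73.01 N·m.
The cable tension T acts at 3.92 m; only its component perpendicular to the beam, T sinθ, produces torque. sin 39.2° = 0.632.
Setting net torque to zero: T × 3.92 × 0.632 = 73.01 → T = 73.01 / 2.477 = 29.5 N.

T ≈ 29.5 N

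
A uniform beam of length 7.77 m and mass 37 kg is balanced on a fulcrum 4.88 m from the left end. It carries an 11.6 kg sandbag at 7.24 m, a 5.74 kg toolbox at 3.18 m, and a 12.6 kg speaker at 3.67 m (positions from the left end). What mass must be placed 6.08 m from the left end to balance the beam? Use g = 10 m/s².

m ≈ 28.7 kg

Take moments about the fulcrum (at 4.88 m from the left end).
Beam weight: 37 × 10 = 370 N down at 3.885 m → arm 0.995 m, τ = 370 × 0.995 = 368.1 N·m counterclockwise.
Sandbag: 11.6 × 10 = 116 N down at 7.24 m → arm 2.36 m, τ = 116 × 2.36 = 273.8 N·m clockwise.
Toolbox: 5.74 × 10 = 57.4 N down at 3.18 m → arm 1.7 m, τ = 57.4 × 1.7 = 97.58 N·m counterclockwise.
Speaker: 12.6 × 10 = 126 N down at 3.67 m → arm 1.21 m, τ = 126 × 1.21 = 152.5 N·m counterclockwise.
Net moment of known loads = 344.4 N·m counterclockwise.
An unknown mass m at 6.08 m has arm 1.2 m; its moment is m·g·1.2 clockwise.
Setting net torque to zero: m × 10 × 1.2 = 344.4 → m = 344.4 / (10 × 1.2) = 28.7 kg.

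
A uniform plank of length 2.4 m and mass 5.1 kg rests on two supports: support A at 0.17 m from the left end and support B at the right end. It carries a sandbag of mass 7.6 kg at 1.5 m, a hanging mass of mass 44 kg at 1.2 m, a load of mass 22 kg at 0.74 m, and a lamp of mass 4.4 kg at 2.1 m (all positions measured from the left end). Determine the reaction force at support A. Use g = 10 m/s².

R_A ≈ 465 N

Choose support B as the axis so its reaction then has zero moment arm.
Beam weight: 5.1 × 10 = 51 N down at 1.2 m → arm 1.2 m, τ = 51 × 1.2 = 61.2 N·m counterclockwise.
Sandbag: 7.6 × 10 = 76 N down at 1.5 m → arm 0.9 m, τ = 76 × 0.9 = 68.4 N·m counterclockwise.
Hanging mass: 44 × 10 = 440 N down at 1.2 m → arm 1.2 m, τ = 440 × 1.2 = 528 N·m counterclockwise.
Load: 22 × 10 = 220 N down at 0.74 m → arm 1.66 m, τ = 220 × 1.66 = 365.2 N·m counterclockwise.
Lamp: 4.4 × 10 = 44 N down at 2.1 m → arm 0.3 m, τ = 44 × 0.3 = 13.2 N·m counterclockwise.
Net load moment about support B = 1036 N·m counterclockwise.
Reaction R at support A is upward at 0.17 m, arm 2.23 m → moment R × 2.23 clockwise.
Στ = 0 ⇒ R × 2.23 = 1036 ⇒ R = 465 N.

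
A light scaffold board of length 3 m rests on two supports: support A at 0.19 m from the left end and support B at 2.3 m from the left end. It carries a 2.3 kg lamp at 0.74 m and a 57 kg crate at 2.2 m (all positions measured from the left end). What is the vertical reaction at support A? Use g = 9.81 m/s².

R_A ≈ 43.2 N

About support B:
Lamp: 2.3 × 9.81 = 22.56 N down at 0.74 m → arm 1.56 m, τ = 22.56 × 1.56 = 35.19 N·m counterclockwise.
Crate: 57 × 9.81 = 559.2 N down at 2.2 m → arm 0.1 m, τ = 559.2 × 0.1 = 55.92 N·m counterclockwise.
Net load moment about support B = 91.11 N·m counterclockwise.
Reaction R at support A is upward at 0.19 m, arm 2.11 m → moment R × 2.11 clockwise.
Στ = 0 ⇒ R × 2.11 = 91.11 ⇒ R = 43.2 N.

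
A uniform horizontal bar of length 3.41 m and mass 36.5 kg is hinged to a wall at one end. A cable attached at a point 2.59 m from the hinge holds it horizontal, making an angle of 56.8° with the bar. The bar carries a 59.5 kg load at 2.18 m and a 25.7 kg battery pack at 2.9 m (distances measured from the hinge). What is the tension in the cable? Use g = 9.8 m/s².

T ≈ 1200 N

Choose the hinge as the axis so the unknown hinge reaction has zero arm there.
Beam weight: 36.5 × 9.8 = 357.7 N down at 1.705 m → arm 1.705 m, τ = 357.7 × 1.705 = 609.9 N·m clockwise.
Load: 59.5 × 9.8 = 583.1 N down at 2.18 m → arm 2.18 m, τ = 583.1 × 2.18 = 1271 N·m clockwise.
Battery pack: 25.7 × 9.8 = 251.9 N down at 2.9 m → arm 2.9 m, τ = 251.9 × 2.9 = 730.5 N·m clockwise.
Total clockwise load moment = 2611 N·m.
The cable tension T acts at 2.59 m; only its component perpendicular to the bar, T sinθ, produces torque. sin 56.8° = 0.8368.
Setting net torque to zero: T × 2.59 × 0.8368 = 2611 → T = 2611 / 2.167 = 1200 N.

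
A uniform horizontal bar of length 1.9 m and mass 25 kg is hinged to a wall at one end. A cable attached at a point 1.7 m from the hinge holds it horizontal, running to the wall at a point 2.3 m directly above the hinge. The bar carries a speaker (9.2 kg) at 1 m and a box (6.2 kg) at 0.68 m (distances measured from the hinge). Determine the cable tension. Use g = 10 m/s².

Take moments about the hinge.
Beam weight: 25 × 10 = 250 N down at 0.95 m → arm 0.95 m, τ = 250 × 0.95 = 237.5 N·m clockwise.
Speaker: 9.2 × 10 = 92 N down at 1 m → arm 1 m, τ = 92 × 1 = 92 N·m clockwise.
Box: 6.2 × 10 = 62 N down at 0.68 m → arm 0.68 m, τ = 62 × 0.68 = 42.16 N·m clockwise.
Total clockwise load moment = 371.7 N·m.
The cable tension T acts at 1.7 m; only its component perpendicular to the bar, T sinθ, produces torque. sinθ = h/√(h²+d²) = 2.3/√(2.3²+1.7²) = 0.8042.
Στ = 0 ⇒ T × 1.7 × 0.8042 = 371.7 ⇒ T = 371.7 / 1.367 = 272 N.

T ≈ 272 N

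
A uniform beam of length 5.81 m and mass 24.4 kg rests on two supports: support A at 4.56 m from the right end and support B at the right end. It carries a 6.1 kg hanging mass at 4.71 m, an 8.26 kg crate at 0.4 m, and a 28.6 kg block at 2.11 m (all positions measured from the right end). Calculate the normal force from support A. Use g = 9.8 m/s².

Choose support B as the axis so its reaction then has zero moment arm.
Beam weight: 24.4 × 9.8 = 239.1 N down at 2.905 m → arm 2.905 m, τ = 239.1 × 2.905 = 694.6 N·m counterclockwise.
Hanging mass: 6.1 × 9.8 = 59.78 N down at 4.71 m → arm 4.71 m, τ = 59.78 × 4.71 = 281.6 N·m counterclockwise.
Crate: 8.26 × 9.8 = 80.95 N down at 0.4 m → arm 0.4 m, τ = 80.95 × 0.4 = 32.38 N·m counterclockwise.
Block: 28.6 × 9.8 = 280.3 N down at 2.11 m → arm 2.11 m, τ = 280.3 × 2.11 = 591.4 N·m counterclockwise.
Net load moment about support B = 1600 N·m counterclockwise.
Reaction R at support A is upward at 4.56 m, arm 4.56 m → moment R × 4.56 clockwise.
Setting net torque to zero: R × 4.56 = 1600 → R = 351 N.

R_A ≈ 351 N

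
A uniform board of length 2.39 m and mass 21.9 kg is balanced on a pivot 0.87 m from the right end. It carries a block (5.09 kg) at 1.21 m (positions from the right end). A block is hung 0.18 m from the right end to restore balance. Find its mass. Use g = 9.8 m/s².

Taking torques about the pivot (at 0.87 m from the right end):
Beam weight: 21.9 × 9.8 = 214.6 N down at 1.195 m → arm 0.325 m, τ = 214.6 × 0.325 = 69.75 N·m counterclockwise.
Block: 5.09 × 9.8 = 49.88 N down at 1.21 m → arm 0.34 m, τ = 49.88 × 0.34 = 16.96 N·m counterclockwise.
Net moment of known loads = 86.71 N·m counterclockwise.
An unknown mass m at 0.18 m has arm 0.69 m; its moment is m·g·0.69 clockwise.
For rotational equilibrium, m × 9.8 × 0.69 = 86.71, so m = 86.71 / (9.8 × 0.69) = 12.8 kg.

m ≈ 12.8 kg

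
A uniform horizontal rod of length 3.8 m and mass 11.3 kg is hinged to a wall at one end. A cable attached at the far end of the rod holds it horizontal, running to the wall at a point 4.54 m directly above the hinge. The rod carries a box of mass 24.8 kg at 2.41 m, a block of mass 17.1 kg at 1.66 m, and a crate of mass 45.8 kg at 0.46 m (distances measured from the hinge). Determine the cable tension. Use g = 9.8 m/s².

T ≈ 440 N

About the hinge:
Beam weight: 11.3 × 9.8 = 110.7 N down at 1.9 m → arm 1.9 m, τ = 110.7 × 1.9 = 210.3 N·m clockwise.
Box: 24.8 × 9.8 = 243 N down at 2.41 m → arm 2.41 m, τ = 243 × 2.41 = 585.6 N·m clockwise.
Block: 17.1 × 9.8 = 167.6 N down at 1.66 m → arm 1.66 m, τ = 167.6 × 1.66 = 278.2 N·m clockwise.
Crate: 45.8 × 9.8 = 448.8 N down at 0.46 m → arm 0.46 m, τ = 448.8 × 0.46 = 206.4 N·m clockwise.
Total clockwise load moment = 1281 N·m.
The cable tension T acts at 3.8 m; only its component perpendicular to the rod, T sinθ, produces torque. sinθ = h/√(h²+d²) = 4.54/√(4.54²+3.8²) = 0.7668.
Στ = 0 ⇒ T × 3.8 × 0.7668 = 1281 ⇒ T = 1281 / 2.914 = 440 N.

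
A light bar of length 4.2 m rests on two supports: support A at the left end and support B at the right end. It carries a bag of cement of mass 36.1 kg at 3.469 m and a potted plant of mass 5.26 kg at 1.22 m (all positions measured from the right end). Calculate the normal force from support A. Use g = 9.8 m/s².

R_A ≈ 307 N

Take moments about support B.
Bag of cement: 36.1 × 9.8 = 353.8 N down at 3.469 m → arm 3.469 m, τ = 353.8 × 3.469 = 1227 N·m counterclockwise.
Potted plant: 5.26 × 9.8 = 51.55 N down at 1.22 m → arm 1.22 m, τ = 51.55 × 1.22 = 62.89 N·m counterclockwise.
Net load moment about support B = 1290 N·m counterclockwise.
Reaction R at support A is upward at 4.2 m, arm 4.2 m → moment R × 4.2 clockwise.
For rotational equilibrium, R × 4.2 = 1290, so R = 307 N.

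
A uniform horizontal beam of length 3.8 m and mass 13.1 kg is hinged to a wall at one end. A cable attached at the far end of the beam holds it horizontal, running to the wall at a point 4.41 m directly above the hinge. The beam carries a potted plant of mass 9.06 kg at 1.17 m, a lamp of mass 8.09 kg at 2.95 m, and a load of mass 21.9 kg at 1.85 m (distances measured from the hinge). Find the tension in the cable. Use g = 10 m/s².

T ≈ 347 N

Sum moments about the hinge (the unknown hinge reaction has zero arm there).
Beam weight: 13.1 × 10 = 131 N down at 1.9 m → arm 1.9 m, τ = 131 × 1.9 = 248.9 N·m clockwise.
Potted plant: 9.06 × 10 = 90.6 N down at 1.17 m → arm 1.17 m, τ = 90.6 × 1.17 = 106 N·m clockwise.
Lamp: 8.09 × 10 = 80.9 N down at 2.95 m → arm 2.95 m, τ = 80.9 × 2.95 = 238.7 N·m clockwise.
Load: 21.9 × 10 = 219 N down at 1.85 m → arm 1.85 m, τ = 219 × 1.85 = 405.2 N·m clockwise.
Total clockwise load moment = 998.8 N·m.
The cable tension T acts at 3.8 m; only its component perpendicular to the beam, T sinθ, produces torque. sinθ = h/√(h²+d²) = 4.41/√(4.41²+3.8²) = 0.7576.
Balancing moments: T × 3.8 × 0.7576 = 998.8, giving T = 998.8 / 2.879 = 347 N.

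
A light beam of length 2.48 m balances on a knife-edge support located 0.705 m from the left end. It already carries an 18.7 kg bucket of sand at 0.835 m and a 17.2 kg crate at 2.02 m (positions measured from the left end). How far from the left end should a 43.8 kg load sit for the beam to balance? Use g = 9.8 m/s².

x ≈ 0.133 m from the left end

Taking torques about the knife-edge support (at 0.705 m from the left end):
Bucket of sand: 18.7 × 9.8 = 183.3 N down at 0.835 m → arm 0.13 m, τ = 183.3 × 0.13 = 23.83 N·m clockwise.
Crate: 17.2 × 9.8 = 168.6 N down at 2.02 m → arm 1.315 m, τ = 168.6 × 1.315 = 221.7 N·m clockwise.
Net moment of existing loads = 245.5 N·m clockwise.
The load weighs 43.8 × 9.8 = 429.2 N and must supply an equal counterclockwise moment, so its lever arm about the knife-edge support is 245.5 / 429.2 = 0.572 m.
That puts it at 0.705 − 0.572 = 0.133 m from the left end.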